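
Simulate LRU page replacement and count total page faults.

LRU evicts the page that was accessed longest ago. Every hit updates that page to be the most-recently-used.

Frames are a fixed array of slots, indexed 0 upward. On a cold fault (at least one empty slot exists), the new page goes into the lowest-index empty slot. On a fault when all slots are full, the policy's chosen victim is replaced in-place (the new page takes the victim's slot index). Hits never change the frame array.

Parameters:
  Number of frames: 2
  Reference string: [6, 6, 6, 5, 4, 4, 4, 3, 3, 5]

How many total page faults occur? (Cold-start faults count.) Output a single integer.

Step 0: ref 6 → FAULT, frames=[6,-]
Step 1: ref 6 → HIT, frames=[6,-]
Step 2: ref 6 → HIT, frames=[6,-]
Step 3: ref 5 → FAULT, frames=[6,5]
Step 4: ref 4 → FAULT (evict 6), frames=[4,5]
Step 5: ref 4 → HIT, frames=[4,5]
Step 6: ref 4 → HIT, frames=[4,5]
Step 7: ref 3 → FAULT (evict 5), frames=[4,3]
Step 8: ref 3 → HIT, frames=[4,3]
Step 9: ref 5 → FAULT (evict 4), frames=[5,3]
Total faults: 5

Answer: 5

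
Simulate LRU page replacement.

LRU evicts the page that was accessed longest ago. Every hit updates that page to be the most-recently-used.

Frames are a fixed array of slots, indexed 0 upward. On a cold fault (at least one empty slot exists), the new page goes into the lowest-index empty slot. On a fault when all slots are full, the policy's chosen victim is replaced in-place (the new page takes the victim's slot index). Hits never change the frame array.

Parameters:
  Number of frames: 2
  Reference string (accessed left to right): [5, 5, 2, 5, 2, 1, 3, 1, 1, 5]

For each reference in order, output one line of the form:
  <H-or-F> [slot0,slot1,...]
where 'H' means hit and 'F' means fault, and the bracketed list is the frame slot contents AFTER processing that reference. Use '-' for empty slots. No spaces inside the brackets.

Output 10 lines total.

F [5,-]
H [5,-]
F [5,2]
H [5,2]
H [5,2]
F [1,2]
F [1,3]
H [1,3]
H [1,3]
F [1,5]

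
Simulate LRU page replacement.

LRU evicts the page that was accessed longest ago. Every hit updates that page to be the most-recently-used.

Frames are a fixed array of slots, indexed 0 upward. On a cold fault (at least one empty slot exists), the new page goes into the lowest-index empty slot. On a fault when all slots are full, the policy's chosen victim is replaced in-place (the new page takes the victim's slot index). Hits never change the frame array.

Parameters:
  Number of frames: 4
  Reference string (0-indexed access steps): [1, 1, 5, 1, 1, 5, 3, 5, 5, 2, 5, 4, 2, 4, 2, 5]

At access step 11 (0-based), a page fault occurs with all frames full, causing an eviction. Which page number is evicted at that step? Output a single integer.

Step 0: ref 1 -> FAULT, frames=[1,-,-,-]
Step 1: ref 1 -> HIT, frames=[1,-,-,-]
Step 2: ref 5 -> FAULT, frames=[1,5,-,-]
Step 3: ref 1 -> HIT, frames=[1,5,-,-]
Step 4: ref 1 -> HIT, frames=[1,5,-,-]
Step 5: ref 5 -> HIT, frames=[1,5,-,-]
Step 6: ref 3 -> FAULT, frames=[1,5,3,-]
Step 7: ref 5 -> HIT, frames=[1,5,3,-]
Step 8: ref 5 -> HIT, frames=[1,5,3,-]
Step 9: ref 2 -> FAULT, frames=[1,5,3,2]
Step 10: ref 5 -> HIT, frames=[1,5,3,2]
Step 11: ref 4 -> FAULT, evict 1, frames=[4,5,3,2]
At step 11: evicted page 1

Answer: 1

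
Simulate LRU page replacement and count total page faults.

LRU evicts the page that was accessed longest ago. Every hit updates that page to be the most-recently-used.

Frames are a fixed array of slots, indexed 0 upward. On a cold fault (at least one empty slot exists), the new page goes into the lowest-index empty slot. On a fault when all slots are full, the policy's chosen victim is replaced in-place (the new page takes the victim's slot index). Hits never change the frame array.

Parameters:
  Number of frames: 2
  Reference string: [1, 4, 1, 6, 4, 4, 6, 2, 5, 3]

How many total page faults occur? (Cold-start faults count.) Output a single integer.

Step 0: ref 1 → FAULT, frames=[1,-]
Step 1: ref 4 → FAULT, frames=[1,4]
Step 2: ref 1 → HIT, frames=[1,4]
Step 3: ref 6 → FAULT (evict 4), frames=[1,6]
Step 4: ref 4 → FAULT (evict 1), frames=[4,6]
Step 5: ref 4 → HIT, frames=[4,6]
Step 6: ref 6 → HIT, frames=[4,6]
Step 7: ref 2 → FAULT (evict 4), frames=[2,6]
Step 8: ref 5 → FAULT (evict 6), frames=[2,5]
Step 9: ref 3 → FAULT (evict 2), frames=[3,5]
Total faults: 7

Answer: 7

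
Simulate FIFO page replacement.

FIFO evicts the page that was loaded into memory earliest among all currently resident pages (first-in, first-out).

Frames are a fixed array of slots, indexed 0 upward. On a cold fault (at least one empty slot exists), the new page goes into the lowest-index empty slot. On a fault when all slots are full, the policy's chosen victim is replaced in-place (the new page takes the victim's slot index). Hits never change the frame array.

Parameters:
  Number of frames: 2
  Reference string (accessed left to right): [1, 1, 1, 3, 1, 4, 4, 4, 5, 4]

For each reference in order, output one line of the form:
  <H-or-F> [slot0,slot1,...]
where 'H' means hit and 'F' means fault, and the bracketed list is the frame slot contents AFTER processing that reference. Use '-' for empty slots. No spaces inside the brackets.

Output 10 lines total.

F [1,-]
H [1,-]
H [1,-]
F [1,3]
H [1,3]
F [4,3]
H [4,3]
H [4,3]
F [4,5]
H [4,5]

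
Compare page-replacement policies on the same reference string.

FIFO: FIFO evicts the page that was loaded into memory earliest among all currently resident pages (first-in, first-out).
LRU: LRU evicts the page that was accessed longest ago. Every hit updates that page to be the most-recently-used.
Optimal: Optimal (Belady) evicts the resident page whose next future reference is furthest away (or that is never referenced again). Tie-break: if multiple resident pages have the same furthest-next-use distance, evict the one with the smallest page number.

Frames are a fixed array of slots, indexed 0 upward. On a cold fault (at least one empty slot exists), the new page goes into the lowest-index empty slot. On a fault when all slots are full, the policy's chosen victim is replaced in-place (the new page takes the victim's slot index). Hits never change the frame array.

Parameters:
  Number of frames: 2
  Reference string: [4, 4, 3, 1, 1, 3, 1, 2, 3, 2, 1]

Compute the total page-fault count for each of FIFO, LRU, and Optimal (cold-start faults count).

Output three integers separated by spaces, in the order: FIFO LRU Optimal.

--- FIFO ---
  step 0: ref 4 -> FAULT, frames=[4,-] (faults so far: 1)
  step 1: ref 4 -> HIT, frames=[4,-] (faults so far: 1)
  step 2: ref 3 -> FAULT, frames=[4,3] (faults so far: 2)
  step 3: ref 1 -> FAULT, evict 4, frames=[1,3] (faults so far: 3)
  step 4: ref 1 -> HIT, frames=[1,3] (faults so far: 3)
  step 5: ref 3 -> HIT, frames=[1,3] (faults so far: 3)
  step 6: ref 1 -> HIT, frames=[1,3] (faults so far: 3)
  step 7: ref 2 -> FAULT, evict 3, frames=[1,2] (faults so far: 4)
  step 8: ref 3 -> FAULT, evict 1, frames=[3,2] (faults so far: 5)
  step 9: ref 2 -> HIT, frames=[3,2] (faults so far: 5)
  step 10: ref 1 -> FAULT, evict 2, frames=[3,1] (faults so far: 6)
  FIFO total faults: 6
--- LRU ---
  step 0: ref 4 -> FAULT, frames=[4,-] (faults so far: 1)
  step 1: ref 4 -> HIT, frames=[4,-] (faults so far: 1)
  step 2: ref 3 -> FAULT, frames=[4,3] (faults so far: 2)
  step 3: ref 1 -> FAULT, evict 4, frames=[1,3] (faults so far: 3)
  step 4: ref 1 -> HIT, frames=[1,3] (faults so far: 3)
  step 5: ref 3 -> HIT, frames=[1,3] (faults so far: 3)
  step 6: ref 1 -> HIT, frames=[1,3] (faults so far: 3)
  step 7: ref 2 -> FAULT, evict 3, frames=[1,2] (faults so far: 4)
  step 8: ref 3 -> FAULT, evict 1, frames=[3,2] (faults so far: 5)
  step 9: ref 2 -> HIT, frames=[3,2] (faults so far: 5)
  step 10: ref 1 -> FAULT, evict 3, frames=[1,2] (faults so far: 6)
  LRU total faults: 6
--- Optimal ---
  step 0: ref 4 -> FAULT, frames=[4,-] (faults so far: 1)
  step 1: ref 4 -> HIT, frames=[4,-] (faults so far: 1)
  step 2: ref 3 -> FAULT, frames=[4,3] (faults so far: 2)
  step 3: ref 1 -> FAULT, evict 4, frames=[1,3] (faults so far: 3)
  step 4: ref 1 -> HIT, frames=[1,3] (faults so far: 3)
  step 5: ref 3 -> HIT, frames=[1,3] (faults so far: 3)
  step 6: ref 1 -> HIT, frames=[1,3] (faults so far: 3)
  step 7: ref 2 -> FAULT, evict 1, frames=[2,3] (faults so far: 4)
  step 8: ref 3 -> HIT, frames=[2,3] (faults so far: 4)
  step 9: ref 2 -> HIT, frames=[2,3] (faults so far: 4)
  step 10: ref 1 -> FAULT, evict 2, frames=[1,3] (faults so far: 5)
  Optimal total faults: 5

Answer: 6 6 5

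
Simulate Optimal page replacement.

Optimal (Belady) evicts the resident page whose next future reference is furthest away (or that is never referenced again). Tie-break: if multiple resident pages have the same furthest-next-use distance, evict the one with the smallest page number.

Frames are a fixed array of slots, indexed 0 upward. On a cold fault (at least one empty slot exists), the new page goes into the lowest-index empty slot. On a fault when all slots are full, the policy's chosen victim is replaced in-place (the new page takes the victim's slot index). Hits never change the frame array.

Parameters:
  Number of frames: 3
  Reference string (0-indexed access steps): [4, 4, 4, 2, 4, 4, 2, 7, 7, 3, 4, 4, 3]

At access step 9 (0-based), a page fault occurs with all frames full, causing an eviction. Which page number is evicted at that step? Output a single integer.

Step 0: ref 4 -> FAULT, frames=[4,-,-]
Step 1: ref 4 -> HIT, frames=[4,-,-]
Step 2: ref 4 -> HIT, frames=[4,-,-]
Step 3: ref 2 -> FAULT, frames=[4,2,-]
Step 4: ref 4 -> HIT, frames=[4,2,-]
Step 5: ref 4 -> HIT, frames=[4,2,-]
Step 6: ref 2 -> HIT, frames=[4,2,-]
Step 7: ref 7 -> FAULT, frames=[4,2,7]
Step 8: ref 7 -> HIT, frames=[4,2,7]
Step 9: ref 3 -> FAULT, evict 2, frames=[4,3,7]
At step 9: evicted page 2

Answer: 2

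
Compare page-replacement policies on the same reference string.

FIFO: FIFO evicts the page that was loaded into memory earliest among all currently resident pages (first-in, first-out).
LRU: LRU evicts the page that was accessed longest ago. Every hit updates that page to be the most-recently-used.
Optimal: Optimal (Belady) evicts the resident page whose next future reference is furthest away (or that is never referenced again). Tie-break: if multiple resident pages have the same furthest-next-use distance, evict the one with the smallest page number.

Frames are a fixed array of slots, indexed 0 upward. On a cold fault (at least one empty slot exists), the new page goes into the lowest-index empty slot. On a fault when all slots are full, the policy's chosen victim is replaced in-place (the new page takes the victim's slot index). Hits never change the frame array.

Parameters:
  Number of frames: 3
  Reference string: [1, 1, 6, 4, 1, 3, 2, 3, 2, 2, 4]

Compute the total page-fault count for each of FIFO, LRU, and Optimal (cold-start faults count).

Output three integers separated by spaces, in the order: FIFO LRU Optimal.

--- FIFO ---
  step 0: ref 1 -> FAULT, frames=[1,-,-] (faults so far: 1)
  step 1: ref 1 -> HIT, frames=[1,-,-] (faults so far: 1)
  step 2: ref 6 -> FAULT, frames=[1,6,-] (faults so far: 2)
  step 3: ref 4 -> FAULT, frames=[1,6,4] (faults so far: 3)
  step 4: ref 1 -> HIT, frames=[1,6,4] (faults so far: 3)
  step 5: ref 3 -> FAULT, evict 1, frames=[3,6,4] (faults so far: 4)
  step 6: ref 2 -> FAULT, evict 6, frames=[3,2,4] (faults so far: 5)
  step 7: ref 3 -> HIT, frames=[3,2,4] (faults so far: 5)
  step 8: ref 2 -> HIT, frames=[3,2,4] (faults so far: 5)
  step 9: ref 2 -> HIT, frames=[3,2,4] (faults so far: 5)
  step 10: ref 4 -> HIT, frames=[3,2,4] (faults so far: 5)
  FIFO total faults: 5
--- LRU ---
  step 0: ref 1 -> FAULT, frames=[1,-,-] (faults so far: 1)
  step 1: ref 1 -> HIT, frames=[1,-,-] (faults so far: 1)
  step 2: ref 6 -> FAULT, frames=[1,6,-] (faults so far: 2)
  step 3: ref 4 -> FAULT, frames=[1,6,4] (faults so far: 3)
  step 4: ref 1 -> HIT, frames=[1,6,4] (faults so far: 3)
  step 5: ref 3 -> FAULT, evict 6, frames=[1,3,4] (faults so far: 4)
  step 6: ref 2 -> FAULT, evict 4, frames=[1,3,2] (faults so far: 5)
  step 7: ref 3 -> HIT, frames=[1,3,2] (faults so far: 5)
  step 8: ref 2 -> HIT, frames=[1,3,2] (faults so far: 5)
  step 9: ref 2 -> HIT, frames=[1,3,2] (faults so far: 5)
  step 10: ref 4 -> FAULT, evict 1, frames=[4,3,2] (faults so far: 6)
  LRU total faults: 6
--- Optimal ---
  step 0: ref 1 -> FAULT, frames=[1,-,-] (faults so far: 1)
  step 1: ref 1 -> HIT, frames=[1,-,-] (faults so far: 1)
  step 2: ref 6 -> FAULT, frames=[1,6,-] (faults so far: 2)
  step 3: ref 4 -> FAULT, frames=[1,6,4] (faults so far: 3)
  step 4: ref 1 -> HIT, frames=[1,6,4] (faults so far: 3)
  step 5: ref 3 -> FAULT, evict 1, frames=[3,6,4] (faults so far: 4)
  step 6: ref 2 -> FAULT, evict 6, frames=[3,2,4] (faults so far: 5)
  step 7: ref 3 -> HIT, frames=[3,2,4] (faults so far: 5)
  step 8: ref 2 -> HIT, frames=[3,2,4] (faults so far: 5)
  step 9: ref 2 -> HIT, frames=[3,2,4] (faults so far: 5)
  step 10: ref 4 -> HIT, frames=[3,2,4] (faults so far: 5)
  Optimal total faults: 5

Answer: 5 6 5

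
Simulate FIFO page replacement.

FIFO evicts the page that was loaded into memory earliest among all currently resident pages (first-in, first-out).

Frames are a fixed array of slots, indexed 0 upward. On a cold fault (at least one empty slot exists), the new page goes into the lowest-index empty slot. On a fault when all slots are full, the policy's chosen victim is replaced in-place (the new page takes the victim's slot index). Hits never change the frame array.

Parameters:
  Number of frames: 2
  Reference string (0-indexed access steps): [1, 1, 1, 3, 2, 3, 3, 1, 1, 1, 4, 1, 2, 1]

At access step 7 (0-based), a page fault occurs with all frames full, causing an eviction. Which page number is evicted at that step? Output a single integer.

Step 0: ref 1 -> FAULT, frames=[1,-]
Step 1: ref 1 -> HIT, frames=[1,-]
Step 2: ref 1 -> HIT, frames=[1,-]
Step 3: ref 3 -> FAULT, frames=[1,3]
Step 4: ref 2 -> FAULT, evict 1, frames=[2,3]
Step 5: ref 3 -> HIT, frames=[2,3]
Step 6: ref 3 -> HIT, frames=[2,3]
Step 7: ref 1 -> FAULT, evict 3, frames=[2,1]
At step 7: evicted page 3

Answer: 3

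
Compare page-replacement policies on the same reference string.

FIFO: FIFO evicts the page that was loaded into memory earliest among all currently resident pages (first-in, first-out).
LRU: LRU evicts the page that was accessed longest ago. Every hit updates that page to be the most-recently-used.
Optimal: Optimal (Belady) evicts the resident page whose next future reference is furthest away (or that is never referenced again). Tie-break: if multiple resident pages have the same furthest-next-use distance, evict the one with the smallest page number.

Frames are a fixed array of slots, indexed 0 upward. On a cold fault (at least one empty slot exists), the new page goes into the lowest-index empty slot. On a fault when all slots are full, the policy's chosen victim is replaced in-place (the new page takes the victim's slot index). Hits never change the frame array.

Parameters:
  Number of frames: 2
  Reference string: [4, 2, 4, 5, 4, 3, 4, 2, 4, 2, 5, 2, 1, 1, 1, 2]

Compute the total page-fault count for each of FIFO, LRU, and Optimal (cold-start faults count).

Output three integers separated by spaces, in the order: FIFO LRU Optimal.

Answer: 10 7 7

Derivation:
--- FIFO ---
  step 0: ref 4 -> FAULT, frames=[4,-] (faults so far: 1)
  step 1: ref 2 -> FAULT, frames=[4,2] (faults so far: 2)
  step 2: ref 4 -> HIT, frames=[4,2] (faults so far: 2)
  step 3: ref 5 -> FAULT, evict 4, frames=[5,2] (faults so far: 3)
  step 4: ref 4 -> FAULT, evict 2, frames=[5,4] (faults so far: 4)
  step 5: ref 3 -> FAULT, evict 5, frames=[3,4] (faults so far: 5)
  step 6: ref 4 -> HIT, frames=[3,4] (faults so far: 5)
  step 7: ref 2 -> FAULT, evict 4, frames=[3,2] (faults so far: 6)
  step 8: ref 4 -> FAULT, evict 3, frames=[4,2] (faults so far: 7)
  step 9: ref 2 -> HIT, frames=[4,2] (faults so far: 7)
  step 10: ref 5 -> FAULT, evict 2, frames=[4,5] (faults so far: 8)
  step 11: ref 2 -> FAULT, evict 4, frames=[2,5] (faults so far: 9)
  step 12: ref 1 -> FAULT, evict 5, frames=[2,1] (faults so far: 10)
  step 13: ref 1 -> HIT, frames=[2,1] (faults so far: 10)
  step 14: ref 1 -> HIT, frames=[2,1] (faults so far: 10)
  step 15: ref 2 -> HIT, frames=[2,1] (faults so far: 10)
  FIFO total faults: 10
--- LRU ---
  step 0: ref 4 -> FAULT, frames=[4,-] (faults so far: 1)
  step 1: ref 2 -> FAULT, frames=[4,2] (faults so far: 2)
  step 2: ref 4 -> HIT, frames=[4,2] (faults so far: 2)
  step 3: ref 5 -> FAULT, evict 2, frames=[4,5] (faults so far: 3)
  step 4: ref 4 -> HIT, frames=[4,5] (faults so far: 3)
  step 5: ref 3 -> FAULT, evict 5, frames=[4,3] (faults so far: 4)
  step 6: ref 4 -> HIT, frames=[4,3] (faults so far: 4)
  step 7: ref 2 -> FAULT, evict 3, frames=[4,2] (faults so far: 5)
  step 8: ref 4 -> HIT, frames=[4,2] (faults so far: 5)
  step 9: ref 2 -> HIT, frames=[4,2] (faults so far: 5)
  step 10: ref 5 -> FAULT, evict 4, frames=[5,2] (faults so far: 6)
  step 11: ref 2 -> HIT, frames=[5,2] (faults so far: 6)
  step 12: ref 1 -> FAULT, evict 5, frames=[1,2] (faults so far: 7)
  step 13: ref 1 -> HIT, frames=[1,2] (faults so far: 7)
  step 14: ref 1 -> HIT, frames=[1,2] (faults so far: 7)
  step 15: ref 2 -> HIT, frames=[1,2] (faults so far: 7)
  LRU total faults: 7
--- Optimal ---
  step 0: ref 4 -> FAULT, frames=[4,-] (faults so far: 1)
  step 1: ref 2 -> FAULT, frames=[4,2] (faults so far: 2)
  step 2: ref 4 -> HIT, frames=[4,2] (faults so far: 2)
  step 3: ref 5 -> FAULT, evict 2, frames=[4,5] (faults so far: 3)
  step 4: ref 4 -> HIT, frames=[4,5] (faults so far: 3)
  step 5: ref 3 -> FAULT, evict 5, frames=[4,3] (faults so far: 4)
  step 6: ref 4 -> HIT, frames=[4,3] (faults so far: 4)
  step 7: ref 2 -> FAULT, evict 3, frames=[4,2] (faults so far: 5)
  step 8: ref 4 -> HIT, frames=[4,2] (faults so far: 5)
  step 9: ref 2 -> HIT, frames=[4,2] (faults so far: 5)
  step 10: ref 5 -> FAULT, evict 4, frames=[5,2] (faults so far: 6)
  step 11: ref 2 -> HIT, frames=[5,2] (faults so far: 6)
  step 12: ref 1 -> FAULT, evict 5, frames=[1,2] (faults so far: 7)
  step 13: ref 1 -> HIT, frames=[1,2] (faults so far: 7)
  step 14: ref 1 -> HIT, frames=[1,2] (faults so far: 7)
  step 15: ref 2 -> HIT, frames=[1,2] (faults so far: 7)
  Optimal total faults: 7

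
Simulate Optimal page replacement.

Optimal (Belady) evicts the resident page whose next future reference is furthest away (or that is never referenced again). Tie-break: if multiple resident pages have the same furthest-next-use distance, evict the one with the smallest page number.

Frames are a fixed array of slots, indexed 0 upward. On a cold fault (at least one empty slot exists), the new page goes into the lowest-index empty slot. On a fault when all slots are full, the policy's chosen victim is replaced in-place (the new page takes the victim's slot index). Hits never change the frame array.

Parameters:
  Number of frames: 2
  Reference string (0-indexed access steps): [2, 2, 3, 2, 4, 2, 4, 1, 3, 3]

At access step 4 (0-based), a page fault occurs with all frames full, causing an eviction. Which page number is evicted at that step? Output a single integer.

Step 0: ref 2 -> FAULT, frames=[2,-]
Step 1: ref 2 -> HIT, frames=[2,-]
Step 2: ref 3 -> FAULT, frames=[2,3]
Step 3: ref 2 -> HIT, frames=[2,3]
Step 4: ref 4 -> FAULT, evict 3, frames=[2,4]
At step 4: evicted page 3

Answer: 3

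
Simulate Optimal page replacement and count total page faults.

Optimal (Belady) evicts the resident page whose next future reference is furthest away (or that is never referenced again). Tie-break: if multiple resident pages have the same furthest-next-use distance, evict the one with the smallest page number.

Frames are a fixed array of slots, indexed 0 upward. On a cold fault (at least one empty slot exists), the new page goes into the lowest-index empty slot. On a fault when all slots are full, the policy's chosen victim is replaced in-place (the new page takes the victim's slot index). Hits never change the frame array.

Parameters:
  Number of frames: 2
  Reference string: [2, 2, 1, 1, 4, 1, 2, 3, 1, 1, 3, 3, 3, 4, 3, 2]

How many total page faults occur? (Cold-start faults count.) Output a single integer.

Answer: 7

Derivation:
Step 0: ref 2 → FAULT, frames=[2,-]
Step 1: ref 2 → HIT, frames=[2,-]
Step 2: ref 1 → FAULT, frames=[2,1]
Step 3: ref 1 → HIT, frames=[2,1]
Step 4: ref 4 → FAULT (evict 2), frames=[4,1]
Step 5: ref 1 → HIT, frames=[4,1]
Step 6: ref 2 → FAULT (evict 4), frames=[2,1]
Step 7: ref 3 → FAULT (evict 2), frames=[3,1]
Step 8: ref 1 → HIT, frames=[3,1]
Step 9: ref 1 → HIT, frames=[3,1]
Step 10: ref 3 → HIT, frames=[3,1]
Step 11: ref 3 → HIT, frames=[3,1]
Step 12: ref 3 → HIT, frames=[3,1]
Step 13: ref 4 → FAULT (evict 1), frames=[3,4]
Step 14: ref 3 → HIT, frames=[3,4]
Step 15: ref 2 → FAULT (evict 3), frames=[2,4]
Total faults: 7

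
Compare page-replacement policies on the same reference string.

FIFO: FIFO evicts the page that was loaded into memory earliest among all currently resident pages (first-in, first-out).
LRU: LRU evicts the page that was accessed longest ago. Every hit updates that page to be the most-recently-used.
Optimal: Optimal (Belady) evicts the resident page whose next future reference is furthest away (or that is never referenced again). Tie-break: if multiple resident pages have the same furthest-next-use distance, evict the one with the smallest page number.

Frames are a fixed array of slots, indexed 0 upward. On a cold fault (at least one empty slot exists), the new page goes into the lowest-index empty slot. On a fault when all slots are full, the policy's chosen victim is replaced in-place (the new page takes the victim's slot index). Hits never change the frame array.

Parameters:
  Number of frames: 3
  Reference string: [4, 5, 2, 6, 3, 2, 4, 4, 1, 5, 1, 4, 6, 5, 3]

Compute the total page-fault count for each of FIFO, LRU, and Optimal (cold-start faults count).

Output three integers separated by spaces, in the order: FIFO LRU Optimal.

--- FIFO ---
  step 0: ref 4 -> FAULT, frames=[4,-,-] (faults so far: 1)
  step 1: ref 5 -> FAULT, frames=[4,5,-] (faults so far: 2)
  step 2: ref 2 -> FAULT, frames=[4,5,2] (faults so far: 3)
  step 3: ref 6 -> FAULT, evict 4, frames=[6,5,2] (faults so far: 4)
  step 4: ref 3 -> FAULT, evict 5, frames=[6,3,2] (faults so far: 5)
  step 5: ref 2 -> HIT, frames=[6,3,2] (faults so far: 5)
  step 6: ref 4 -> FAULT, evict 2, frames=[6,3,4] (faults so far: 6)
  step 7: ref 4 -> HIT, frames=[6,3,4] (faults so far: 6)
  step 8: ref 1 -> FAULT, evict 6, frames=[1,3,4] (faults so far: 7)
  step 9: ref 5 -> FAULT, evict 3, frames=[1,5,4] (faults so far: 8)
  step 10: ref 1 -> HIT, frames=[1,5,4] (faults so far: 8)
  step 11: ref 4 -> HIT, frames=[1,5,4] (faults so far: 8)
  step 12: ref 6 -> FAULT, evict 4, frames=[1,5,6] (faults so far: 9)
  step 13: ref 5 -> HIT, frames=[1,5,6] (faults so far: 9)
  step 14: ref 3 -> FAULT, evict 1, frames=[3,5,6] (faults so far: 10)
  FIFO total faults: 10
--- LRU ---
  step 0: ref 4 -> FAULT, frames=[4,-,-] (faults so far: 1)
  step 1: ref 5 -> FAULT, frames=[4,5,-] (faults so far: 2)
  step 2: ref 2 -> FAULT, frames=[4,5,2] (faults so far: 3)
  step 3: ref 6 -> FAULT, evict 4, frames=[6,5,2] (faults so far: 4)
  step 4: ref 3 -> FAULT, evict 5, frames=[6,3,2] (faults so far: 5)
  step 5: ref 2 -> HIT, frames=[6,3,2] (faults so far: 5)
  step 6: ref 4 -> FAULT, evict 6, frames=[4,3,2] (faults so far: 6)
  step 7: ref 4 -> HIT, frames=[4,3,2] (faults so far: 6)
  step 8: ref 1 -> FAULT, evict 3, frames=[4,1,2] (faults so far: 7)
  step 9: ref 5 -> FAULT, evict 2, frames=[4,1,5] (faults so far: 8)
  step 10: ref 1 -> HIT, frames=[4,1,5] (faults so far: 8)
  step 11: ref 4 -> HIT, frames=[4,1,5] (faults so far: 8)
  step 12: ref 6 -> FAULT, evict 5, frames=[4,1,6] (faults so far: 9)
  step 13: ref 5 -> FAULT, evict 1, frames=[4,5,6] (faults so far: 10)
  step 14: ref 3 -> FAULT, evict 4, frames=[3,5,6] (faults so far: 11)
  LRU total faults: 11
--- Optimal ---
  step 0: ref 4 -> FAULT, frames=[4,-,-] (faults so far: 1)
  step 1: ref 5 -> FAULT, frames=[4,5,-] (faults so far: 2)
  step 2: ref 2 -> FAULT, frames=[4,5,2] (faults so far: 3)
  step 3: ref 6 -> FAULT, evict 5, frames=[4,6,2] (faults so far: 4)
  step 4: ref 3 -> FAULT, evict 6, frames=[4,3,2] (faults so far: 5)
  step 5: ref 2 -> HIT, frames=[4,3,2] (faults so far: 5)
  step 6: ref 4 -> HIT, frames=[4,3,2] (faults so far: 5)
  step 7: ref 4 -> HIT, frames=[4,3,2] (faults so far: 5)
  step 8: ref 1 -> FAULT, evict 2, frames=[4,3,1] (faults so far: 6)
  step 9: ref 5 -> FAULT, evict 3, frames=[4,5,1] (faults so far: 7)
  step 10: ref 1 -> HIT, frames=[4,5,1] (faults so far: 7)
  step 11: ref 4 -> HIT, frames=[4,5,1] (faults so far: 7)
  step 12: ref 6 -> FAULT, evict 1, frames=[4,5,6] (faults so far: 8)
  step 13: ref 5 -> HIT, frames=[4,5,6] (faults so far: 8)
  step 14: ref 3 -> FAULT, evict 4, frames=[3,5,6] (faults so far: 9)
  Optimal total faults: 9

Answer: 10 11 9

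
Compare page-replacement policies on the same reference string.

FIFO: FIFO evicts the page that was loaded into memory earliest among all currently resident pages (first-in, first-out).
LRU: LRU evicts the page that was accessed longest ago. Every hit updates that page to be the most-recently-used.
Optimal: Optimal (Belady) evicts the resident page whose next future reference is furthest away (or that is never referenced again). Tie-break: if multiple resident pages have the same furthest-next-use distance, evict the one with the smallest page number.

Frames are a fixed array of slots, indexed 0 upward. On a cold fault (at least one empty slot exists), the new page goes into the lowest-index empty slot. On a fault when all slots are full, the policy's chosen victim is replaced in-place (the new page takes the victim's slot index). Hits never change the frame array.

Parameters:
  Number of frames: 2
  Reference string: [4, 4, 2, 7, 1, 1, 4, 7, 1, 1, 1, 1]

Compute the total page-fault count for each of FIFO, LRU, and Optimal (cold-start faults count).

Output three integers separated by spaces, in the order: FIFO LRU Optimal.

--- FIFO ---
  step 0: ref 4 -> FAULT, frames=[4,-] (faults so far: 1)
  step 1: ref 4 -> HIT, frames=[4,-] (faults so far: 1)
  step 2: ref 2 -> FAULT, frames=[4,2] (faults so far: 2)
  step 3: ref 7 -> FAULT, evict 4, frames=[7,2] (faults so far: 3)
  step 4: ref 1 -> FAULT, evict 2, frames=[7,1] (faults so far: 4)
  step 5: ref 1 -> HIT, frames=[7,1] (faults so far: 4)
  step 6: ref 4 -> FAULT, evict 7, frames=[4,1] (faults so far: 5)
  step 7: ref 7 -> FAULT, evict 1, frames=[4,7] (faults so far: 6)
  step 8: ref 1 -> FAULT, evict 4, frames=[1,7] (faults so far: 7)
  step 9: ref 1 -> HIT, frames=[1,7] (faults so far: 7)
  step 10: ref 1 -> HIT, frames=[1,7] (faults so far: 7)
  step 11: ref 1 -> HIT, frames=[1,7] (faults so far: 7)
  FIFO total faults: 7
--- LRU ---
  step 0: ref 4 -> FAULT, frames=[4,-] (faults so far: 1)
  step 1: ref 4 -> HIT, frames=[4,-] (faults so far: 1)
  step 2: ref 2 -> FAULT, frames=[4,2] (faults so far: 2)
  step 3: ref 7 -> FAULT, evict 4, frames=[7,2] (faults so far: 3)
  step 4: ref 1 -> FAULT, evict 2, frames=[7,1] (faults so far: 4)
  step 5: ref 1 -> HIT, frames=[7,1] (faults so far: 4)
  step 6: ref 4 -> FAULT, evict 7, frames=[4,1] (faults so far: 5)
  step 7: ref 7 -> FAULT, evict 1, frames=[4,7] (faults so far: 6)
  step 8: ref 1 -> FAULT, evict 4, frames=[1,7] (faults so far: 7)
  step 9: ref 1 -> HIT, frames=[1,7] (faults so far: 7)
  step 10: ref 1 -> HIT, frames=[1,7] (faults so far: 7)
  step 11: ref 1 -> HIT, frames=[1,7] (faults so far: 7)
  LRU total faults: 7
--- Optimal ---
  step 0: ref 4 -> FAULT, frames=[4,-] (faults so far: 1)
  step 1: ref 4 -> HIT, frames=[4,-] (faults so far: 1)
  step 2: ref 2 -> FAULT, frames=[4,2] (faults so far: 2)
  step 3: ref 7 -> FAULT, evict 2, frames=[4,7] (faults so far: 3)
  step 4: ref 1 -> FAULT, evict 7, frames=[4,1] (faults so far: 4)
  step 5: ref 1 -> HIT, frames=[4,1] (faults so far: 4)
  step 6: ref 4 -> HIT, frames=[4,1] (faults so far: 4)
  step 7: ref 7 -> FAULT, evict 4, frames=[7,1] (faults so far: 5)
  step 8: ref 1 -> HIT, frames=[7,1] (faults so far: 5)
  step 9: ref 1 -> HIT, frames=[7,1] (faults so far: 5)
  step 10: ref 1 -> HIT, frames=[7,1] (faults so far: 5)
  step 11: ref 1 -> HIT, frames=[7,1] (faults so far: 5)
  Optimal total faults: 5

Answer: 7 7 5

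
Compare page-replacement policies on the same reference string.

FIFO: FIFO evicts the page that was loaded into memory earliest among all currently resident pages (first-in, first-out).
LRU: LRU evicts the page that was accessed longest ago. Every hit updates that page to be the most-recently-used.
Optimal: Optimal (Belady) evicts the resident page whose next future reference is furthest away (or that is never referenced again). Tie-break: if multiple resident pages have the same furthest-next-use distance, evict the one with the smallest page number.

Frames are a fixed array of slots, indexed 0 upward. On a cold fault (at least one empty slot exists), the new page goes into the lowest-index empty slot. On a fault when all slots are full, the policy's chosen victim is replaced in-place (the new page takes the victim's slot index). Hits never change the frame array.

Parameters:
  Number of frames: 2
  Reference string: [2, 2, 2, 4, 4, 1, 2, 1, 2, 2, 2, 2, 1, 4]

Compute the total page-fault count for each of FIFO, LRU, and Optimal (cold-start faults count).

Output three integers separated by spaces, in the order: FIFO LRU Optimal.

Answer: 5 5 4

Derivation:
--- FIFO ---
  step 0: ref 2 -> FAULT, frames=[2,-] (faults so far: 1)
  step 1: ref 2 -> HIT, frames=[2,-] (faults so far: 1)
  step 2: ref 2 -> HIT, frames=[2,-] (faults so far: 1)
  step 3: ref 4 -> FAULT, frames=[2,4] (faults so far: 2)
  step 4: ref 4 -> HIT, frames=[2,4] (faults so far: 2)
  step 5: ref 1 -> FAULT, evict 2, frames=[1,4] (faults so far: 3)
  step 6: ref 2 -> FAULT, evict 4, frames=[1,2] (faults so far: 4)
  step 7: ref 1 -> HIT, frames=[1,2] (faults so far: 4)
  step 8: ref 2 -> HIT, frames=[1,2] (faults so far: 4)
  step 9: ref 2 -> HIT, frames=[1,2] (faults so far: 4)
  step 10: ref 2 -> HIT, frames=[1,2] (faults so far: 4)
  step 11: ref 2 -> HIT, frames=[1,2] (faults so far: 4)
  step 12: ref 1 -> HIT, frames=[1,2] (faults so far: 4)
  step 13: ref 4 -> FAULT, evict 1, frames=[4,2] (faults so far: 5)
  FIFO total faults: 5
--- LRU ---
  step 0: ref 2 -> FAULT, frames=[2,-] (faults so far: 1)
  step 1: ref 2 -> HIT, frames=[2,-] (faults so far: 1)
  step 2: ref 2 -> HIT, frames=[2,-] (faults so far: 1)
  step 3: ref 4 -> FAULT, frames=[2,4] (faults so far: 2)
  step 4: ref 4 -> HIT, frames=[2,4] (faults so far: 2)
  step 5: ref 1 -> FAULT, evict 2, frames=[1,4] (faults so far: 3)
  step 6: ref 2 -> FAULT, evict 4, frames=[1,2] (faults so far: 4)
  step 7: ref 1 -> HIT, frames=[1,2] (faults so far: 4)
  step 8: ref 2 -> HIT, frames=[1,2] (faults so far: 4)
  step 9: ref 2 -> HIT, frames=[1,2] (faults so far: 4)
  step 10: ref 2 -> HIT, frames=[1,2] (faults so far: 4)
  step 11: ref 2 -> HIT, frames=[1,2] (faults so far: 4)
  step 12: ref 1 -> HIT, frames=[1,2] (faults so far: 4)
  step 13: ref 4 -> FAULT, evict 2, frames=[1,4] (faults so far: 5)
  LRU total faults: 5
--- Optimal ---
  step 0: ref 2 -> FAULT, frames=[2,-] (faults so far: 1)
  step 1: ref 2 -> HIT, frames=[2,-] (faults so far: 1)
  step 2: ref 2 -> HIT, frames=[2,-] (faults so far: 1)
  step 3: ref 4 -> FAULT, frames=[2,4] (faults so far: 2)
  step 4: ref 4 -> HIT, frames=[2,4] (faults so far: 2)
  step 5: ref 1 -> FAULT, evict 4, frames=[2,1] (faults so far: 3)
  step 6: ref 2 -> HIT, frames=[2,1] (faults so far: 3)
  step 7: ref 1 -> HIT, frames=[2,1] (faults so far: 3)
  step 8: ref 2 -> HIT, frames=[2,1] (faults so far: 3)
  step 9: ref 2 -> HIT, frames=[2,1] (faults so far: 3)
  step 10: ref 2 -> HIT, frames=[2,1] (faults so far: 3)
  step 11: ref 2 -> HIT, frames=[2,1] (faults so far: 3)
  step 12: ref 1 -> HIT, frames=[2,1] (faults so far: 3)
  step 13: ref 4 -> FAULT, evict 1, frames=[2,4] (faults so far: 4)
  Optimal total faults: 4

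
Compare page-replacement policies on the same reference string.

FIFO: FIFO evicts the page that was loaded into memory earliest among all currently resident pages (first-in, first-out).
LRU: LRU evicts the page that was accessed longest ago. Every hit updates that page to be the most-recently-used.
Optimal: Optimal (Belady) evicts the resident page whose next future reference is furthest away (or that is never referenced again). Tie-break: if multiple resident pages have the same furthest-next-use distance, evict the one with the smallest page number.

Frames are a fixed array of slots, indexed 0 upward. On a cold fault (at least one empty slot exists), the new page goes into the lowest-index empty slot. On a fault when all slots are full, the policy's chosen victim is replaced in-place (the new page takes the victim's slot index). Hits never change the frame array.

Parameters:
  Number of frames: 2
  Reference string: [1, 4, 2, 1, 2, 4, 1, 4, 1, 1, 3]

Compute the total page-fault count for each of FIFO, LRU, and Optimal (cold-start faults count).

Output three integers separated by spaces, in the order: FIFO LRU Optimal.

--- FIFO ---
  step 0: ref 1 -> FAULT, frames=[1,-] (faults so far: 1)
  step 1: ref 4 -> FAULT, frames=[1,4] (faults so far: 2)
  step 2: ref 2 -> FAULT, evict 1, frames=[2,4] (faults so far: 3)
  step 3: ref 1 -> FAULT, evict 4, frames=[2,1] (faults so far: 4)
  step 4: ref 2 -> HIT, frames=[2,1] (faults so far: 4)
  step 5: ref 4 -> FAULT, evict 2, frames=[4,1] (faults so far: 5)
  step 6: ref 1 -> HIT, frames=[4,1] (faults so far: 5)
  step 7: ref 4 -> HIT, frames=[4,1] (faults so far: 5)
  step 8: ref 1 -> HIT, frames=[4,1] (faults so far: 5)
  step 9: ref 1 -> HIT, frames=[4,1] (faults so far: 5)
  step 10: ref 3 -> FAULT, evict 1, frames=[4,3] (faults so far: 6)
  FIFO total faults: 6
--- LRU ---
  step 0: ref 1 -> FAULT, frames=[1,-] (faults so far: 1)
  step 1: ref 4 -> FAULT, frames=[1,4] (faults so far: 2)
  step 2: ref 2 -> FAULT, evict 1, frames=[2,4] (faults so far: 3)
  step 3: ref 1 -> FAULT, evict 4, frames=[2,1] (faults so far: 4)
  step 4: ref 2 -> HIT, frames=[2,1] (faults so far: 4)
  step 5: ref 4 -> FAULT, evict 1, frames=[2,4] (faults so far: 5)
  step 6: ref 1 -> FAULT, evict 2, frames=[1,4] (faults so far: 6)
  step 7: ref 4 -> HIT, frames=[1,4] (faults so far: 6)
  step 8: ref 1 -> HIT, frames=[1,4] (faults so far: 6)
  step 9: ref 1 -> HIT, frames=[1,4] (faults so far: 6)
  step 10: ref 3 -> FAULT, evict 4, frames=[1,3] (faults so far: 7)
  LRU total faults: 7
--- Optimal ---
  step 0: ref 1 -> FAULT, frames=[1,-] (faults so far: 1)
  step 1: ref 4 -> FAULT, frames=[1,4] (faults so far: 2)
  step 2: ref 2 -> FAULT, evict 4, frames=[1,2] (faults so far: 3)
  step 3: ref 1 -> HIT, frames=[1,2] (faults so far: 3)
  step 4: ref 2 -> HIT, frames=[1,2] (faults so far: 3)
  step 5: ref 4 -> FAULT, evict 2, frames=[1,4] (faults so far: 4)
  step 6: ref 1 -> HIT, frames=[1,4] (faults so far: 4)
  step 7: ref 4 -> HIT, frames=[1,4] (faults so far: 4)
  step 8: ref 1 -> HIT, frames=[1,4] (faults so far: 4)
  step 9: ref 1 -> HIT, frames=[1,4] (faults so far: 4)
  step 10: ref 3 -> FAULT, evict 1, frames=[3,4] (faults so far: 5)
  Optimal total faults: 5

Answer: 6 7 5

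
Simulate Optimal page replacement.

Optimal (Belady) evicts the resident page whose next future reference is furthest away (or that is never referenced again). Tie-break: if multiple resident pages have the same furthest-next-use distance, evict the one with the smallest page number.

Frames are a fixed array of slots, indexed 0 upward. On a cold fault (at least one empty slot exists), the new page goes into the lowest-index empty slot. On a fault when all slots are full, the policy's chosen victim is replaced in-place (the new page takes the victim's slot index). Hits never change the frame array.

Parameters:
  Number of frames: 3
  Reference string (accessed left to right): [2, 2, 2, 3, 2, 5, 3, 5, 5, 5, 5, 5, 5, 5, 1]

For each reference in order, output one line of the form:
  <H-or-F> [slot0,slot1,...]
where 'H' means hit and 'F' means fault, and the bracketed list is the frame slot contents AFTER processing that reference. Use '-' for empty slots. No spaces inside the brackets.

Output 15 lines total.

F [2,-,-]
H [2,-,-]
H [2,-,-]
F [2,3,-]
H [2,3,-]
F [2,3,5]
H [2,3,5]
H [2,3,5]
H [2,3,5]
H [2,3,5]
H [2,3,5]
H [2,3,5]
H [2,3,5]
H [2,3,5]
F [1,3,5]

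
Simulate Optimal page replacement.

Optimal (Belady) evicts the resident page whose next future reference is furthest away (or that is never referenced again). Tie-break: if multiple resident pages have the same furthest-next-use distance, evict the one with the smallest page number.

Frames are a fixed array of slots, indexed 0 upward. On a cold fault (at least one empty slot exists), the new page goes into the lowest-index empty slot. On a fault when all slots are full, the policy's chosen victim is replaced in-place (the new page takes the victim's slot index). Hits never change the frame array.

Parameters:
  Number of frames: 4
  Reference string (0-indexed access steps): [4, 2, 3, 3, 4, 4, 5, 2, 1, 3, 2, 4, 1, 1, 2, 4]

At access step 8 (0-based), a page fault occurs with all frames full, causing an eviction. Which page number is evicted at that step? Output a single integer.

Answer: 5

Derivation:
Step 0: ref 4 -> FAULT, frames=[4,-,-,-]
Step 1: ref 2 -> FAULT, frames=[4,2,-,-]
Step 2: ref 3 -> FAULT, frames=[4,2,3,-]
Step 3: ref 3 -> HIT, frames=[4,2,3,-]
Step 4: ref 4 -> HIT, frames=[4,2,3,-]
Step 5: ref 4 -> HIT, frames=[4,2,3,-]
Step 6: ref 5 -> FAULT, frames=[4,2,3,5]
Step 7: ref 2 -> HIT, frames=[4,2,3,5]
Step 8: ref 1 -> FAULT, evict 5, frames=[4,2,3,1]
At step 8: evicted page 5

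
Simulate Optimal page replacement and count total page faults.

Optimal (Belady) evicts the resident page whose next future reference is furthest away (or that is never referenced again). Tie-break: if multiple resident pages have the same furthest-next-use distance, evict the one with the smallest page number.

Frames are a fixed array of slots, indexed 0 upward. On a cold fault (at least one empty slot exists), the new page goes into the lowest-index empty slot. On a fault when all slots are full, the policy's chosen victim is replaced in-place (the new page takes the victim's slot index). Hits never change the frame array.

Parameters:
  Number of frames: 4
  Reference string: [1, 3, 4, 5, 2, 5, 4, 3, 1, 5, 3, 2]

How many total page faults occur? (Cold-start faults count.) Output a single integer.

Step 0: ref 1 → FAULT, frames=[1,-,-,-]
Step 1: ref 3 → FAULT, frames=[1,3,-,-]
Step 2: ref 4 → FAULT, frames=[1,3,4,-]
Step 3: ref 5 → FAULT, frames=[1,3,4,5]
Step 4: ref 2 → FAULT (evict 1), frames=[2,3,4,5]
Step 5: ref 5 → HIT, frames=[2,3,4,5]
Step 6: ref 4 → HIT, frames=[2,3,4,5]
Step 7: ref 3 → HIT, frames=[2,3,4,5]
Step 8: ref 1 → FAULT (evict 4), frames=[2,3,1,5]
Step 9: ref 5 → HIT, frames=[2,3,1,5]
Step 10: ref 3 → HIT, frames=[2,3,1,5]
Step 11: ref 2 → HIT, frames=[2,3,1,5]
Total faults: 6

Answer: 6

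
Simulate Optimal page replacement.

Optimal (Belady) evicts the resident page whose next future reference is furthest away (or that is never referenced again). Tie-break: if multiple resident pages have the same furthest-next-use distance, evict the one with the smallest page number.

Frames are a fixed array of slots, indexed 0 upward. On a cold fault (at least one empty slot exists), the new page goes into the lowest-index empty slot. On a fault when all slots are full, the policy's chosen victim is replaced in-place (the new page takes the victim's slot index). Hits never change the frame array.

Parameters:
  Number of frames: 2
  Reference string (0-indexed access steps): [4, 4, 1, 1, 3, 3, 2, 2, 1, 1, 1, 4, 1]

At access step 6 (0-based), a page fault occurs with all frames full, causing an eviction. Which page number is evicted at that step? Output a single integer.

Answer: 3

Derivation:
Step 0: ref 4 -> FAULT, frames=[4,-]
Step 1: ref 4 -> HIT, frames=[4,-]
Step 2: ref 1 -> FAULT, frames=[4,1]
Step 3: ref 1 -> HIT, frames=[4,1]
Step 4: ref 3 -> FAULT, evict 4, frames=[3,1]
Step 5: ref 3 -> HIT, frames=[3,1]
Step 6: ref 2 -> FAULT, evict 3, frames=[2,1]
At step 6: evicted page 3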